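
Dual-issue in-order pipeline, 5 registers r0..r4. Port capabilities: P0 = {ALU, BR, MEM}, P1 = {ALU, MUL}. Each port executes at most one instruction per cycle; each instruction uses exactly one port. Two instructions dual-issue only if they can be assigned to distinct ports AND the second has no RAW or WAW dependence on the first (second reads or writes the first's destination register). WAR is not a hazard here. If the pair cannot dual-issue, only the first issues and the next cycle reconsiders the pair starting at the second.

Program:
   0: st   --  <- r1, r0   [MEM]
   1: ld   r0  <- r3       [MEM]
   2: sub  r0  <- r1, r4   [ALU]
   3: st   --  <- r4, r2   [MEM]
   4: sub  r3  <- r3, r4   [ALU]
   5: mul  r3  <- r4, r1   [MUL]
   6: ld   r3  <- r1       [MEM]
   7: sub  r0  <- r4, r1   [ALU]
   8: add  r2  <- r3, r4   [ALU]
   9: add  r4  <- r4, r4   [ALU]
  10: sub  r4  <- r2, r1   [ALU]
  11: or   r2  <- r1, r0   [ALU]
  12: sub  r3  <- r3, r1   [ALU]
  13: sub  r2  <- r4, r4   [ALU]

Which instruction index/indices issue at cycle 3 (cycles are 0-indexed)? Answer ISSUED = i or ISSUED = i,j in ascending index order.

0. st @i0  | no-port MEM/MEM
1. ld @i1  | WAW r0
2. sub;st @i2,i3  | 2-wide
3. sub @i4  | WAW r3
4. mul @i5  | WAW r3
5. ld;sub @i6,i7  | 2-wide
6. add;add @i8,i9  | 2-wide
7. sub;or @i10,i11  | 2-wide
8. sub;sub @i12,i13  | 2-wide

ISSUED = 4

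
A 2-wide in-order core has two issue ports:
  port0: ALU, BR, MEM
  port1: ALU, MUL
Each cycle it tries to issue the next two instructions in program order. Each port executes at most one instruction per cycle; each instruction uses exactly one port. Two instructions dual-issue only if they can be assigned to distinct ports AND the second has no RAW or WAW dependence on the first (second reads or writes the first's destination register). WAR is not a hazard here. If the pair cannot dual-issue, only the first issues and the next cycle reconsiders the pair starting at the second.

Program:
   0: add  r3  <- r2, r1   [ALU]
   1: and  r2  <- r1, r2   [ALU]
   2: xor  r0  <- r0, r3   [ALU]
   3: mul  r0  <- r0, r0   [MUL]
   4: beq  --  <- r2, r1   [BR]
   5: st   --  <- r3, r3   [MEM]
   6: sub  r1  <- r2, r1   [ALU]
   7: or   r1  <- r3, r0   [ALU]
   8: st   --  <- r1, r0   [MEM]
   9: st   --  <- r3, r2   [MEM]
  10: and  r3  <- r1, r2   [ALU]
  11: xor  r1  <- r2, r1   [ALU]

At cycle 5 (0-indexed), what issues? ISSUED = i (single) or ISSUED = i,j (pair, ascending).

[0] i0,i1  add.ALU;and.ALU  -- pair
[1] i2  xor.ALU  -- RAW+WAW r0
[2] i3,i4  mul.MUL;beq.BR  -- pair
[3] i5,i6  st.MEM;sub.ALU  -- pair
[4] i7  or.ALU  -- RAW r1
[5] i8  st.MEM  -- no-port MEM/MEM
[6] i9,i10  st.MEM;and.ALU  -- pair
[7] i11  xor.ALU  -- tail

ISSUED = 8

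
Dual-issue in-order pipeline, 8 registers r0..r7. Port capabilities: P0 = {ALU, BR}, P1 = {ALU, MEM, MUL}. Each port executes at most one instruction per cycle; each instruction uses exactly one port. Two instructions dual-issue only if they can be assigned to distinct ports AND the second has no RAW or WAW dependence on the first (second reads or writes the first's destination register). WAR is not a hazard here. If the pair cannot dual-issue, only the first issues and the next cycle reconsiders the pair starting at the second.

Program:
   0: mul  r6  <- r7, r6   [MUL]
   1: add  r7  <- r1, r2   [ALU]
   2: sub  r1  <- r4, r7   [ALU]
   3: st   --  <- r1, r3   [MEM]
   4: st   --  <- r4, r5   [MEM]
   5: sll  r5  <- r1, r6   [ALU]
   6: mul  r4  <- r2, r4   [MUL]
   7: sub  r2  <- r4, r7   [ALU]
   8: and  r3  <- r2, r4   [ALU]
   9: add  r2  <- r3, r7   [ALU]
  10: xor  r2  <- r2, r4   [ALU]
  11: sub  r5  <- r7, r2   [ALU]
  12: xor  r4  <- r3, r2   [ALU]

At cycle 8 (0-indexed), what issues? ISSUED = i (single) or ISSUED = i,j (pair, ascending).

[0] i0,i1  mul.MUL/add.ALU  -- 2-wide
[1] i2  sub.ALU  -- RAW r1
[2] i3  st.MEM  -- no-port MEM/MEM
[3] i4,i5  st.MEM/sll.ALU  -- 2-wide
[4] i6  mul.MUL  -- RAW r4
[5] i7  sub.ALU  -- RAW r2
[6] i8  and.ALU  -- RAW r3
[7] i9  add.ALU  -- RAW+WAW r2
[8] i10  xor.ALU  -- RAW r2
[9] i11,i12  sub.ALU/xor.ALU  -- 2-wide

ISSUED = 10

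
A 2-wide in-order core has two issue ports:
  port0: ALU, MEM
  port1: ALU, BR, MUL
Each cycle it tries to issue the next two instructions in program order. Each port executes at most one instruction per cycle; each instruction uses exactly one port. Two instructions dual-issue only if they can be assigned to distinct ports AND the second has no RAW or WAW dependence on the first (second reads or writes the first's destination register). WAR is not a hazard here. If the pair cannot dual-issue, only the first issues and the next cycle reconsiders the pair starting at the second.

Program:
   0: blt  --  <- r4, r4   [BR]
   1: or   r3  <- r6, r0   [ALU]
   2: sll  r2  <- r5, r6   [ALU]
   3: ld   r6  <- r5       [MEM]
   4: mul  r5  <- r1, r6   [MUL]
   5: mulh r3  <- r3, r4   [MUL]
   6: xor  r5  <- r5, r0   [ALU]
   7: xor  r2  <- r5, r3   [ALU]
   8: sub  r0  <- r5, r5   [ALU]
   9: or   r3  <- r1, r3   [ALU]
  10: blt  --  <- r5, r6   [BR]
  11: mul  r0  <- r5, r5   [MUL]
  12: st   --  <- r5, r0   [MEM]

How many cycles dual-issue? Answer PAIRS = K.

PAIRS = 5

  cy0 -> i0+i1 (blt.BR;or.ALU) 2-wide
  cy1 -> i2+i3 (sll.ALU;ld.MEM) 2-wide
  cy2 -> i4 (mul.MUL) no-port MUL/MUL
  cy3 -> i5+i6 (mulh.MUL;xor.ALU) 2-wide
  cy4 -> i7+i8 (xor.ALU;sub.ALU) 2-wide
  cy5 -> i9+i10 (or.ALU;blt.BR) 2-wide
  cy6 -> i11 (mul.MUL) RAW r0
  cy7 -> i12 (st.MEM) tail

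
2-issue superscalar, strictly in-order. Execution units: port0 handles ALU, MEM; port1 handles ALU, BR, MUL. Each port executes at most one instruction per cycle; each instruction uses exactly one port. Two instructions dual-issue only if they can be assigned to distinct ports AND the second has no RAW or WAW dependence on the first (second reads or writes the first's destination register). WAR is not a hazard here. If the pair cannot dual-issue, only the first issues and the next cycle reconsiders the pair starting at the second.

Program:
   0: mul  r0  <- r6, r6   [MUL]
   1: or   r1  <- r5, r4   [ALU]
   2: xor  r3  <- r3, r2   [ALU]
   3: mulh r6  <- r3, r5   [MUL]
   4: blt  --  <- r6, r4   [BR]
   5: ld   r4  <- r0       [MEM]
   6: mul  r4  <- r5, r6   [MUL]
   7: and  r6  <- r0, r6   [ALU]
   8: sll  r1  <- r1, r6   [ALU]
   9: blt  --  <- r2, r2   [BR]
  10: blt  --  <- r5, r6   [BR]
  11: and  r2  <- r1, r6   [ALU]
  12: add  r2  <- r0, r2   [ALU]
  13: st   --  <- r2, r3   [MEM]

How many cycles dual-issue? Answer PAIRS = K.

[0] i0,i1  mul;or  -- 2-wide
[1] i2  xor  -- RAW r3
[2] i3  mulh  -- no-port MUL/BR
[3] i4,i5  blt;ld  -- 2-wide
[4] i6,i7  mul;and  -- 2-wide
[5] i8,i9  sll;blt  -- 2-wide
[6] i10,i11  blt;and  -- 2-wide
[7] i12  add  -- RAW r2
[8] i13  st  -- tail

PAIRS = 5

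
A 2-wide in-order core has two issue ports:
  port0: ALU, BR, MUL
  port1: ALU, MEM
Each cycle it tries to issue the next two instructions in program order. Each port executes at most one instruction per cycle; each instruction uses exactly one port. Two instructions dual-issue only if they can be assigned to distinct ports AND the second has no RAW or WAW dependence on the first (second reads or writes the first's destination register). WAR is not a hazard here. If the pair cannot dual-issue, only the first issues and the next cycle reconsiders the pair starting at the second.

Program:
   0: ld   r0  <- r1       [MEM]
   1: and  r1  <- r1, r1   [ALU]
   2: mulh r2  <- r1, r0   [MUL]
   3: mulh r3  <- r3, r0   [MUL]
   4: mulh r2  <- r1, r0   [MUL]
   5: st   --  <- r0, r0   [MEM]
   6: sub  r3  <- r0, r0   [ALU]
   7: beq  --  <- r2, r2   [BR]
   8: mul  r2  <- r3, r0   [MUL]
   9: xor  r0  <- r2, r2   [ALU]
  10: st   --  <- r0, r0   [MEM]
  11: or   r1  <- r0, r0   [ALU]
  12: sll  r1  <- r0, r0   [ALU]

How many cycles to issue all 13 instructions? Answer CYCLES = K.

c0: i0/i1 ld.MEM+and.ALU  dual
c1: i2 mulh.MUL  no-port MUL/MUL
c2: i3 mulh.MUL  no-port MUL/MUL
c3: i4/i5 mulh.MUL+st.MEM  dual
c4: i6/i7 sub.ALU+beq.BR  dual
c5: i8 mul.MUL  RAW r2
c6: i9 xor.ALU  RAW r0
c7: i10/i11 st.MEM+or.ALU  dual
c8: i12 sll.ALU  tail

CYCLES = 9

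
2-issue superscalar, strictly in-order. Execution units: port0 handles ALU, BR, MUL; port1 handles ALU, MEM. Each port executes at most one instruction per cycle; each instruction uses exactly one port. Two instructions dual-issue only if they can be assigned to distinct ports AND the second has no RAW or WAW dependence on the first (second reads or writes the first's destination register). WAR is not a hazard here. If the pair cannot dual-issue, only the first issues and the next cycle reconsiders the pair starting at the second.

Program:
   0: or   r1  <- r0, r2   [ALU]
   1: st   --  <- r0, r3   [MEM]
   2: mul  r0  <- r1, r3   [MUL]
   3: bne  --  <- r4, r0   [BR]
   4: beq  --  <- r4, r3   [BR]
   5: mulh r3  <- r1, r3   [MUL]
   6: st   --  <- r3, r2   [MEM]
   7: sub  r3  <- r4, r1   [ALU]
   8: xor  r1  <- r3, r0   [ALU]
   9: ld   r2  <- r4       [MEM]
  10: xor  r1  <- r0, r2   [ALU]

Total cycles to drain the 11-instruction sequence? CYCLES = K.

CYCLES = 8

t=0 i0+i1:or.ALU;st.MEM ; dual
t=1 i2:mul.MUL ; no-port MUL/BR
t=2 i3:bne.BR ; no-port BR/BR
t=3 i4:beq.BR ; no-port BR/MUL
t=4 i5:mulh.MUL ; RAW r3
t=5 i6+i7:st.MEM;sub.ALU ; dual
t=6 i8+i9:xor.ALU;ld.MEM ; dual
t=7 i10:xor.ALU ; tail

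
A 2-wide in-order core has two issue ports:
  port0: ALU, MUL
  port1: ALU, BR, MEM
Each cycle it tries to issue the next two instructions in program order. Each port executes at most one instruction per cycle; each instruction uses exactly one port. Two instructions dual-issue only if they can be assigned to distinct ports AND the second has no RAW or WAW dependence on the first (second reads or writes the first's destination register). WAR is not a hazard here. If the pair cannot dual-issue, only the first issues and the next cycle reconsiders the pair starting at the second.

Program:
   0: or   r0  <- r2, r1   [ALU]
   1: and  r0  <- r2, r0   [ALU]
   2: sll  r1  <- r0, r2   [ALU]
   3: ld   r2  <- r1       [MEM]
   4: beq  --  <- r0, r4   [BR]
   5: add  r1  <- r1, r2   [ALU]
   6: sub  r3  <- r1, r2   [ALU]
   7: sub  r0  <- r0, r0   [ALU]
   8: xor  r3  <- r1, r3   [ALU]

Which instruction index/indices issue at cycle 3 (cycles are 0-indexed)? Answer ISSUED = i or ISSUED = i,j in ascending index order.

c0: i0 or.ALU  RAW+WAW r0
c1: i1 and.ALU  RAW r0
c2: i2 sll.ALU  RAW r1
c3: i3 ld.MEM  no-port MEM/BR
c4: i4,i5 beq.BR add.ALU  pair
c5: i6,i7 sub.ALU sub.ALU  pair
c6: i8 xor.ALU  tail

ISSUED = 3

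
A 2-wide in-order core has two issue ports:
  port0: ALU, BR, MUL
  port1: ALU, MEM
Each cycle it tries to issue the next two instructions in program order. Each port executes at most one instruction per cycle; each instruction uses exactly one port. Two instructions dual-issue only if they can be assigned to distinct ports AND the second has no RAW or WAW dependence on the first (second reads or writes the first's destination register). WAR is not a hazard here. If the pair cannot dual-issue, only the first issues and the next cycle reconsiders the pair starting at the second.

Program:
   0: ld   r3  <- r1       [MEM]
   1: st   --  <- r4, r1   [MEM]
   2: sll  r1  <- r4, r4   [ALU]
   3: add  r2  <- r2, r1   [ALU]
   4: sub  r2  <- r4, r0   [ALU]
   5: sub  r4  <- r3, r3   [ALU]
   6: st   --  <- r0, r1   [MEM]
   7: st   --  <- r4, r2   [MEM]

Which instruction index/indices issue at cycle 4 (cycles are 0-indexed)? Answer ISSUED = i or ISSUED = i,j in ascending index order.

0. ld @i0  | no-port MEM/MEM
1. st+sll @i1+i2  | 2-wide
2. add @i3  | WAW r2
3. sub+sub @i4+i5  | 2-wide
4. st @i6  | no-port MEM/MEM
5. st @i7  | tail

ISSUED = 6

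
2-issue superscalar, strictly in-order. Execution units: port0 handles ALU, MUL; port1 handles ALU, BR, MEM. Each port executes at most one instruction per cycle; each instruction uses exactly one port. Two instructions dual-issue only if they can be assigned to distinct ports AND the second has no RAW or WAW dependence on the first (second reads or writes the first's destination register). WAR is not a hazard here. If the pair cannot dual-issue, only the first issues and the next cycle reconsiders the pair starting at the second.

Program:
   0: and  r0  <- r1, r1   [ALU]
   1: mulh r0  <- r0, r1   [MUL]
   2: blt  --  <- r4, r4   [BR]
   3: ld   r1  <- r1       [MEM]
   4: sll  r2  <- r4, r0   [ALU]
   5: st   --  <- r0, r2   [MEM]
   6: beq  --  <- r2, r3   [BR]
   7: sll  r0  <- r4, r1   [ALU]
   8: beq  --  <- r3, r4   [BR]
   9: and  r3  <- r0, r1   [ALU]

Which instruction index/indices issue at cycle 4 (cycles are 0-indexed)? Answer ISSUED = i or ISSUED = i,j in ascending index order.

ISSUED = 6,7

t=0 i0:and ; RAW+WAW r0
t=1 i1/i2:mulh;blt ; dual
t=2 i3/i4:ld;sll ; dual
t=3 i5:st ; no-port MEM/BR
t=4 i6/i7:beq;sll ; dual
t=5 i8/i9:beq;and ; dual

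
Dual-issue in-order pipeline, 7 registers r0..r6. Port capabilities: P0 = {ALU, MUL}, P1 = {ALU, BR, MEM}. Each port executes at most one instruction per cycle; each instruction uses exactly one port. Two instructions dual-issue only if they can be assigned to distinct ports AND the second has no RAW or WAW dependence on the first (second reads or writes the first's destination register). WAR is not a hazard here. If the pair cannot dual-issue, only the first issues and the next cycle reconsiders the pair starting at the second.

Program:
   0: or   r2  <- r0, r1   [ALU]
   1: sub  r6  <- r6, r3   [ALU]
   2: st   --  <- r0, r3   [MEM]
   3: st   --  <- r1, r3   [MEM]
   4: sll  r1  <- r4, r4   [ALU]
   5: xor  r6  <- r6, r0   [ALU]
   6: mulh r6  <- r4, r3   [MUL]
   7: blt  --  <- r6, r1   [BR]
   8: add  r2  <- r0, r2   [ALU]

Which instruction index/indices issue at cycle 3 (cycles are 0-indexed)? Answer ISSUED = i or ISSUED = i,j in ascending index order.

ISSUED = 5

t=0 i0+i1:or;sub ; pair
t=1 i2:st ; no-port MEM/MEM
t=2 i3+i4:st;sll ; pair
t=3 i5:xor ; WAW r6
t=4 i6:mulh ; RAW r6
t=5 i7+i8:blt;add ; pair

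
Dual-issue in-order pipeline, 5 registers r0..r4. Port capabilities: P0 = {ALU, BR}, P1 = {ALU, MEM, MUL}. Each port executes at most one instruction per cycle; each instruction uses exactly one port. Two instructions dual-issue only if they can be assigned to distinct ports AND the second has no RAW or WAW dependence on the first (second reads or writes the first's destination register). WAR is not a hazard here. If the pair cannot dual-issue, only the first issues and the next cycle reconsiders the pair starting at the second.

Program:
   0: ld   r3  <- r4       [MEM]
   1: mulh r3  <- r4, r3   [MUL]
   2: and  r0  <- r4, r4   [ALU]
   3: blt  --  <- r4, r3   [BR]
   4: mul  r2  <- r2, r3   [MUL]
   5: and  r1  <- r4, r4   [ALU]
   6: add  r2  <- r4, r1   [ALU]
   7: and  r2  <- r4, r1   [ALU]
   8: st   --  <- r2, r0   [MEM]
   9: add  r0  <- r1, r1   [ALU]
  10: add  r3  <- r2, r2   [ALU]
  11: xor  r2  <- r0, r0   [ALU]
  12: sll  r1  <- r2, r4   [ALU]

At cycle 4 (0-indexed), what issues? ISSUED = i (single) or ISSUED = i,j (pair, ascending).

ISSUED = 6

c0: i0 ld.MEM  no-port MEM/MUL
c1: i1/i2 mulh.MUL and.ALU  dual
c2: i3/i4 blt.BR mul.MUL  dual
c3: i5 and.ALU  RAW r1
c4: i6 add.ALU  WAW r2
c5: i7 and.ALU  RAW r2
c6: i8/i9 st.MEM add.ALU  dual
c7: i10/i11 add.ALU xor.ALU  dual
c8: i12 sll.ALU  tail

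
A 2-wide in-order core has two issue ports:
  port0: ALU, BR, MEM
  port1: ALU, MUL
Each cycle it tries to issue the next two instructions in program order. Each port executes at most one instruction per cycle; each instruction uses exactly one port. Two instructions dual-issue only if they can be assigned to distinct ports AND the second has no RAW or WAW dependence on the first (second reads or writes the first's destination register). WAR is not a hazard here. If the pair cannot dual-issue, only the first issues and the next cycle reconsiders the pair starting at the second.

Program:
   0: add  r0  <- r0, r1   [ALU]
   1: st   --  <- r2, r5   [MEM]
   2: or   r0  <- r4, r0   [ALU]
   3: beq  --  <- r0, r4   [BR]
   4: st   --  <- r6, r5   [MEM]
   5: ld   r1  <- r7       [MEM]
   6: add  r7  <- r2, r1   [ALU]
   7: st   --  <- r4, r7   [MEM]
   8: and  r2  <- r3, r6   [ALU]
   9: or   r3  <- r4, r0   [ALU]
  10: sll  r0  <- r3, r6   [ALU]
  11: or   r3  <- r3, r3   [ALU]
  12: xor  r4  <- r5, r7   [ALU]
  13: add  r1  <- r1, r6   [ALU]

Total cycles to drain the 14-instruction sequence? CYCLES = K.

t=0 i0/i1:add.ALU+st.MEM ; 2-wide
t=1 i2:or.ALU ; RAW r0
t=2 i3:beq.BR ; no-port BR/MEM
t=3 i4:st.MEM ; no-port MEM/MEM
t=4 i5:ld.MEM ; RAW r1
t=5 i6:add.ALU ; RAW r7
t=6 i7/i8:st.MEM+and.ALU ; 2-wide
t=7 i9:or.ALU ; RAW r3
t=8 i10/i11:sll.ALU+or.ALU ; 2-wide
t=9 i12/i13:xor.ALU+add.ALU ; 2-wide

CYCLES = 10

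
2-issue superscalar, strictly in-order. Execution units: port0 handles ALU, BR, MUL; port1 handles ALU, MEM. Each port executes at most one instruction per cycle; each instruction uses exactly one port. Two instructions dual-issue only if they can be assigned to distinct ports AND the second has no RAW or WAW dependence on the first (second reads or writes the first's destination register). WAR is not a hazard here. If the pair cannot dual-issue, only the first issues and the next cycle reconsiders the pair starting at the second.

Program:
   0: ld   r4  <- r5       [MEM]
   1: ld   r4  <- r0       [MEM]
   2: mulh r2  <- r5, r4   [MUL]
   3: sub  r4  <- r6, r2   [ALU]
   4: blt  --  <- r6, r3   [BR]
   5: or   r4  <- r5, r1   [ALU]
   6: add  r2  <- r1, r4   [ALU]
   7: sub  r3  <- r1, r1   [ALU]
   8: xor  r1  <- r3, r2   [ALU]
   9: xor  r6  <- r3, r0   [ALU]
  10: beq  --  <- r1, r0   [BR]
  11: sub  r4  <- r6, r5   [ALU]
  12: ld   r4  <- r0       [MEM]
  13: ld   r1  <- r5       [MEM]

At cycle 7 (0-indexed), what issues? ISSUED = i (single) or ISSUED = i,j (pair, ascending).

t=0 i0:ld ; no-port MEM/MEM
t=1 i1:ld ; RAW r4
t=2 i2:mulh ; RAW r2
t=3 i3,i4:sub+blt ; 2-wide
t=4 i5:or ; RAW r4
t=5 i6,i7:add+sub ; 2-wide
t=6 i8,i9:xor+xor ; 2-wide
t=7 i10,i11:beq+sub ; 2-wide
t=8 i12:ld ; no-port MEM/MEM
t=9 i13:ld ; tail

ISSUED = 10,11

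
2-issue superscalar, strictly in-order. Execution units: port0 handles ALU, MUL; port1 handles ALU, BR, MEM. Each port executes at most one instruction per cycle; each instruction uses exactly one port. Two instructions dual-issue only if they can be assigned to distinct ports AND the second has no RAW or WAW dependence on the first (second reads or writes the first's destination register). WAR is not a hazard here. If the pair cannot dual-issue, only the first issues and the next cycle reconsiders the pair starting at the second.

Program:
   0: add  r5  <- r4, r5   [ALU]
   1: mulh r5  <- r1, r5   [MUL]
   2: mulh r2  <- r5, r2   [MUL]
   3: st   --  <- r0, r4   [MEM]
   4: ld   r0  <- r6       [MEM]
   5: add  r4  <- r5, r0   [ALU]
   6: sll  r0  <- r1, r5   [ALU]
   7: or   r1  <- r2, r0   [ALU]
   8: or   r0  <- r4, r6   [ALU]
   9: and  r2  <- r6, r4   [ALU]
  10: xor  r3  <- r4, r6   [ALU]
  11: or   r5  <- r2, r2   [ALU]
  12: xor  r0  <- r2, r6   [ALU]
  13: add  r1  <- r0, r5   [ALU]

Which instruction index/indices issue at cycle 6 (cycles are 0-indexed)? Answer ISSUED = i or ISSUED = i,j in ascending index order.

ISSUED = 9,10

  cy0 -> i0 (add.ALU) RAW+WAW r5
  cy1 -> i1 (mulh.MUL) no-port MUL/MUL
  cy2 -> i2+i3 (mulh.MUL;st.MEM) pair
  cy3 -> i4 (ld.MEM) RAW r0
  cy4 -> i5+i6 (add.ALU;sll.ALU) pair
  cy5 -> i7+i8 (or.ALU;or.ALU) pair
  cy6 -> i9+i10 (and.ALU;xor.ALU) pair
  cy7 -> i11+i12 (or.ALU;xor.ALU) pair
  cy8 -> i13 (add.ALU) tail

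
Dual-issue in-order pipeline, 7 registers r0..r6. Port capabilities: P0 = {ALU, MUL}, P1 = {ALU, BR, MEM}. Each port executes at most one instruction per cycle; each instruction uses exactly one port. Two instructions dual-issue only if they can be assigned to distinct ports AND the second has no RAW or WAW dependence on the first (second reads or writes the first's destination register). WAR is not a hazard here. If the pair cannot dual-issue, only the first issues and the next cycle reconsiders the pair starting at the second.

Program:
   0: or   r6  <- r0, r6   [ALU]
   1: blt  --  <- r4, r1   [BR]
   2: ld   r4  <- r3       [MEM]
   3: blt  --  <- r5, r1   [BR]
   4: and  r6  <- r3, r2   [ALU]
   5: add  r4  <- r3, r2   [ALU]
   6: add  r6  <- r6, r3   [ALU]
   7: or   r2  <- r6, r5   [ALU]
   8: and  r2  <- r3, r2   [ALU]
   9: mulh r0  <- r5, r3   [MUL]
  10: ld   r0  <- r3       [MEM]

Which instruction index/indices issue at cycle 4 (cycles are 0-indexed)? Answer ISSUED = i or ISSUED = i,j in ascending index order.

ISSUED = 7

t=0 i0,i1:or blt ; pair
t=1 i2:ld ; no-port MEM/BR
t=2 i3,i4:blt and ; pair
t=3 i5,i6:add add ; pair
t=4 i7:or ; RAW+WAW r2
t=5 i8,i9:and mulh ; pair
t=6 i10:ld ; tail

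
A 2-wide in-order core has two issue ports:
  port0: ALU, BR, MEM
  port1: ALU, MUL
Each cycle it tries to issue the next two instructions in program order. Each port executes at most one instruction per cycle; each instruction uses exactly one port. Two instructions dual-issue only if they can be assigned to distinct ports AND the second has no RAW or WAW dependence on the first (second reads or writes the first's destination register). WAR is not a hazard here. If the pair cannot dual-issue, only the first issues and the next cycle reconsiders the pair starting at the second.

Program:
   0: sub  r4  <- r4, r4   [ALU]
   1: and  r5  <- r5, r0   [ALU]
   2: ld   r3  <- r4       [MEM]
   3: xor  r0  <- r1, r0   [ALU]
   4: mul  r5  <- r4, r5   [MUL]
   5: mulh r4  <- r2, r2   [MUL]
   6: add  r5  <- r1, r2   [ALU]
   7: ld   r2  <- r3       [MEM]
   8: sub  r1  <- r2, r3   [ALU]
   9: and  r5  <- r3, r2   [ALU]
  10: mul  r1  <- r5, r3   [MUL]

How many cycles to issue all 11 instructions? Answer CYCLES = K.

CYCLES = 7

  cy0 -> i0&i1 (sub and) dual
  cy1 -> i2&i3 (ld xor) dual
  cy2 -> i4 (mul) no-port MUL/MUL
  cy3 -> i5&i6 (mulh add) dual
  cy4 -> i7 (ld) RAW r2
  cy5 -> i8&i9 (sub and) dual
  cy6 -> i10 (mul) tail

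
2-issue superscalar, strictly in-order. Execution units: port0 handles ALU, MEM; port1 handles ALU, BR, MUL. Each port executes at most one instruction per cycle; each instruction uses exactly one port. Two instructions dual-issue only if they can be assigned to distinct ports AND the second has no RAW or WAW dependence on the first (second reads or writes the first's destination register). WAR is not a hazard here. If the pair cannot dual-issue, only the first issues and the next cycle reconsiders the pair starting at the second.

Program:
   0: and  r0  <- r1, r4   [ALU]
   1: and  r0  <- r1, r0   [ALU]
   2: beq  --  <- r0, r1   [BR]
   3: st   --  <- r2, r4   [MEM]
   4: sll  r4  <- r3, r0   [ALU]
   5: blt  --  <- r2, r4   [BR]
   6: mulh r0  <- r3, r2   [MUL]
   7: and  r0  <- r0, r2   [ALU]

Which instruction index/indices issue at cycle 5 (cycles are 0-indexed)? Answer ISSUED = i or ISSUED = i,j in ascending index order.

ISSUED = 6

[0] i0  and.ALU  -- RAW+WAW r0
[1] i1  and.ALU  -- RAW r0
[2] i2/i3  beq.BR+st.MEM  -- dual
[3] i4  sll.ALU  -- RAW r4
[4] i5  blt.BR  -- no-port BR/MUL
[5] i6  mulh.MUL  -- RAW+WAW r0
[6] i7  and.ALU  -- tail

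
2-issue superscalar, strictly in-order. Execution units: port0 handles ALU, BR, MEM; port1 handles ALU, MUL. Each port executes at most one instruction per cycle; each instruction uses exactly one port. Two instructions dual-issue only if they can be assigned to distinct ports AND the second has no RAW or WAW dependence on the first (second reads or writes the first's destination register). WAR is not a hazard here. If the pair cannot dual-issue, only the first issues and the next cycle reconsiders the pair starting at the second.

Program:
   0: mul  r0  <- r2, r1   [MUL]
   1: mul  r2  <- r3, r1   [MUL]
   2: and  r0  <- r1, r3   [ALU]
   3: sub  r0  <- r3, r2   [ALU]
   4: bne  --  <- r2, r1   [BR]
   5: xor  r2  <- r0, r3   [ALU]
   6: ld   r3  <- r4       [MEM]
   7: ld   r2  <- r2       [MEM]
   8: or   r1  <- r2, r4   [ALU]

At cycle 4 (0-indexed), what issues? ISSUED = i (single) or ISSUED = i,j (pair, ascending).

  cy0 -> i0 (mul.MUL) no-port MUL/MUL
  cy1 -> i1/i2 (mul.MUL/and.ALU) 2-wide
  cy2 -> i3/i4 (sub.ALU/bne.BR) 2-wide
  cy3 -> i5/i6 (xor.ALU/ld.MEM) 2-wide
  cy4 -> i7 (ld.MEM) RAW r2
  cy5 -> i8 (or.ALU) tail

ISSUED = 7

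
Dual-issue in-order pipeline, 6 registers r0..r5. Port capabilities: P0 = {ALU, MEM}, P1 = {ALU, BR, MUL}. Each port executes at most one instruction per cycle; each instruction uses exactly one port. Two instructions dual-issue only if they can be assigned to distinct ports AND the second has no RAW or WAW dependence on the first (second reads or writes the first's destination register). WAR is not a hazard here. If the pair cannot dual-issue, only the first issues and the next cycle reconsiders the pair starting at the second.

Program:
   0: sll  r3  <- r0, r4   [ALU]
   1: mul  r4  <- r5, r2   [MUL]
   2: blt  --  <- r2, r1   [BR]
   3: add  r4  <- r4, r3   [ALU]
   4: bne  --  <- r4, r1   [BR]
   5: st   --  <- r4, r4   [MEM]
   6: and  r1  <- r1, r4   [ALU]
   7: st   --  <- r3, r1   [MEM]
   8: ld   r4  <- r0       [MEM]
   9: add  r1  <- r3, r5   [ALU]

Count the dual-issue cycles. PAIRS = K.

0. sll+mul @i0/i1  | pair
1. blt+add @i2/i3  | pair
2. bne+st @i4/i5  | pair
3. and @i6  | RAW r1
4. st @i7  | no-port MEM/MEM
5. ld+add @i8/i9  | pair

PAIRS = 4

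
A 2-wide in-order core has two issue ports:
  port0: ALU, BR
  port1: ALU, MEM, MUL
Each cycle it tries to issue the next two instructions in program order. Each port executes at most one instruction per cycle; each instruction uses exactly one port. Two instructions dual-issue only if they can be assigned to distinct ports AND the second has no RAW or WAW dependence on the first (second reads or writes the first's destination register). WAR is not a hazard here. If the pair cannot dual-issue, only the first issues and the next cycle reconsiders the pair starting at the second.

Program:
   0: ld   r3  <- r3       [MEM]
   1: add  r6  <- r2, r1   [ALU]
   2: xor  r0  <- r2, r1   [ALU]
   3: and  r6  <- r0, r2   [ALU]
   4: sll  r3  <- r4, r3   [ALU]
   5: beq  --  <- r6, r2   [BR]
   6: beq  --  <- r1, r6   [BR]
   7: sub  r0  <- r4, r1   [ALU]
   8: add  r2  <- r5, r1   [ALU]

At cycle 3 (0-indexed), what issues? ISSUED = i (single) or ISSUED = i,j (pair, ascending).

ISSUED = 5

[0] i0+i1  ld.MEM+add.ALU  -- dual
[1] i2  xor.ALU  -- RAW r0
[2] i3+i4  and.ALU+sll.ALU  -- dual
[3] i5  beq.BR  -- no-port BR/BR
[4] i6+i7  beq.BR+sub.ALU  -- dual
[5] i8  add.ALU  -- tail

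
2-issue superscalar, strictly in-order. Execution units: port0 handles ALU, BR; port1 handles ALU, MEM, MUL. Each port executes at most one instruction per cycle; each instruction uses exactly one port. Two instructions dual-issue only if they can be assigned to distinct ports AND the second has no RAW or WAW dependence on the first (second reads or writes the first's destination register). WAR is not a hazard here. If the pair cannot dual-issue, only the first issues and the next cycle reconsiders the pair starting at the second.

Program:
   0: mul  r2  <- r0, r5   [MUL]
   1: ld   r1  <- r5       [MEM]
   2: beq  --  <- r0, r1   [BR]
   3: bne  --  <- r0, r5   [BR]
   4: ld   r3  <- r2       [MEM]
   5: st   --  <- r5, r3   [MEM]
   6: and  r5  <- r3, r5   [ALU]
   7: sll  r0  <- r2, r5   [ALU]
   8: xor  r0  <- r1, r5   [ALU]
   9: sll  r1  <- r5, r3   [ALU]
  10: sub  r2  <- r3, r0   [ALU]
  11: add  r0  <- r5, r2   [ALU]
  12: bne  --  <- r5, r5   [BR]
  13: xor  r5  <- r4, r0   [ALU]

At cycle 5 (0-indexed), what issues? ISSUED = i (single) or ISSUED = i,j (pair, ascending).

c0: i0 mul.MUL  no-port MUL/MEM
c1: i1 ld.MEM  RAW r1
c2: i2 beq.BR  no-port BR/BR
c3: i3+i4 bne.BR+ld.MEM  dual
c4: i5+i6 st.MEM+and.ALU  dual
c5: i7 sll.ALU  WAW r0
c6: i8+i9 xor.ALU+sll.ALU  dual
c7: i10 sub.ALU  RAW r2
c8: i11+i12 add.ALU+bne.BR  dual
c9: i13 xor.ALU  tail

ISSUED = 7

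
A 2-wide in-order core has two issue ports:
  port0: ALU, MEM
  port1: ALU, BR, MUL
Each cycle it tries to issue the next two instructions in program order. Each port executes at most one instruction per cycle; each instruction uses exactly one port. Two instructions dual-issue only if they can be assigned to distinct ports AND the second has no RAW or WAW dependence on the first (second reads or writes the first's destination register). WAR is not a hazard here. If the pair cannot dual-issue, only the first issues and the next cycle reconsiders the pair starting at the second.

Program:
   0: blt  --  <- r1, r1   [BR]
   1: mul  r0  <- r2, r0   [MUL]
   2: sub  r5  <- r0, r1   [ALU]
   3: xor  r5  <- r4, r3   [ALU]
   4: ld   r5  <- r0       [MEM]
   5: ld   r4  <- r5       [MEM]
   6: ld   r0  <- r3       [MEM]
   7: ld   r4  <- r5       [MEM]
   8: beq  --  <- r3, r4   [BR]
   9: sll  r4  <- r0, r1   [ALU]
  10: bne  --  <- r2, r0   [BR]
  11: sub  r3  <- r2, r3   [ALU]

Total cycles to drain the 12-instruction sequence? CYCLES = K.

t=0 i0:blt.BR ; no-port BR/MUL
t=1 i1:mul.MUL ; RAW r0
t=2 i2:sub.ALU ; WAW r5
t=3 i3:xor.ALU ; WAW r5
t=4 i4:ld.MEM ; no-port MEM/MEM
t=5 i5:ld.MEM ; no-port MEM/MEM
t=6 i6:ld.MEM ; no-port MEM/MEM
t=7 i7:ld.MEM ; RAW r4
t=8 i8/i9:beq.BR+sll.ALU ; 2-wide
t=9 i10/i11:bne.BR+sub.ALU ; 2-wide

CYCLES = 10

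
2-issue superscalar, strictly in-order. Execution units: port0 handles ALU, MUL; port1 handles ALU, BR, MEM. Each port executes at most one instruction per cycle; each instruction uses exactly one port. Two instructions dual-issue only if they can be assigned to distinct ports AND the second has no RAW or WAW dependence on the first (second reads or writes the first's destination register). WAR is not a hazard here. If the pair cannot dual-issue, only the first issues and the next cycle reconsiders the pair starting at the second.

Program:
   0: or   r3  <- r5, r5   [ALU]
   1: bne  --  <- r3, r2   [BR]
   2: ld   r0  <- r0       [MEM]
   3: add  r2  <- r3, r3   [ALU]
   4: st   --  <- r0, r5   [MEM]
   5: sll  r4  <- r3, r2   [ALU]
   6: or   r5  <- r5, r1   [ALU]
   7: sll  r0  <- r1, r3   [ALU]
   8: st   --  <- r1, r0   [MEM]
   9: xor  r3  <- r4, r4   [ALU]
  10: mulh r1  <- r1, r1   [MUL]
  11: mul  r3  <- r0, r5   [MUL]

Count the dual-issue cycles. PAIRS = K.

t=0 i0:or ; RAW r3
t=1 i1:bne ; no-port BR/MEM
t=2 i2,i3:ld add ; 2-wide
t=3 i4,i5:st sll ; 2-wide
t=4 i6,i7:or sll ; 2-wide
t=5 i8,i9:st xor ; 2-wide
t=6 i10:mulh ; no-port MUL/MUL
t=7 i11:mul ; tail

PAIRS = 4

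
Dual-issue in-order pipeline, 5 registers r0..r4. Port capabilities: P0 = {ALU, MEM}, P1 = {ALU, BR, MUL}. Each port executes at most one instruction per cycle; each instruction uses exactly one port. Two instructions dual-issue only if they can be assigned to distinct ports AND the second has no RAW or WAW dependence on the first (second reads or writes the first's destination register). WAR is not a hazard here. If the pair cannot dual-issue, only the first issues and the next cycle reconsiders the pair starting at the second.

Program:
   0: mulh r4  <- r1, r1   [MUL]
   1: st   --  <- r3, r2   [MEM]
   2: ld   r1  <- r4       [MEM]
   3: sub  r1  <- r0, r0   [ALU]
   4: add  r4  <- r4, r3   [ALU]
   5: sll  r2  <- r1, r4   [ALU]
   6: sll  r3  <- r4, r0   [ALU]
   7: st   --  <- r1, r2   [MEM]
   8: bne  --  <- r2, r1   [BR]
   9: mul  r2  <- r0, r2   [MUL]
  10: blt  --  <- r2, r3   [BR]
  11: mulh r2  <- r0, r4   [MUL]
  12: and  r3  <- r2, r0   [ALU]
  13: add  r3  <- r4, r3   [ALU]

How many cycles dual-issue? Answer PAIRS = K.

t=0 i0&i1:mulh.MUL/st.MEM ; 2-wide
t=1 i2:ld.MEM ; WAW r1
t=2 i3&i4:sub.ALU/add.ALU ; 2-wide
t=3 i5&i6:sll.ALU/sll.ALU ; 2-wide
t=4 i7&i8:st.MEM/bne.BR ; 2-wide
t=5 i9:mul.MUL ; no-port MUL/BR
t=6 i10:blt.BR ; no-port BR/MUL
t=7 i11:mulh.MUL ; RAW r2
t=8 i12:and.ALU ; RAW+WAW r3
t=9 i13:add.ALU ; tail

PAIRS = 4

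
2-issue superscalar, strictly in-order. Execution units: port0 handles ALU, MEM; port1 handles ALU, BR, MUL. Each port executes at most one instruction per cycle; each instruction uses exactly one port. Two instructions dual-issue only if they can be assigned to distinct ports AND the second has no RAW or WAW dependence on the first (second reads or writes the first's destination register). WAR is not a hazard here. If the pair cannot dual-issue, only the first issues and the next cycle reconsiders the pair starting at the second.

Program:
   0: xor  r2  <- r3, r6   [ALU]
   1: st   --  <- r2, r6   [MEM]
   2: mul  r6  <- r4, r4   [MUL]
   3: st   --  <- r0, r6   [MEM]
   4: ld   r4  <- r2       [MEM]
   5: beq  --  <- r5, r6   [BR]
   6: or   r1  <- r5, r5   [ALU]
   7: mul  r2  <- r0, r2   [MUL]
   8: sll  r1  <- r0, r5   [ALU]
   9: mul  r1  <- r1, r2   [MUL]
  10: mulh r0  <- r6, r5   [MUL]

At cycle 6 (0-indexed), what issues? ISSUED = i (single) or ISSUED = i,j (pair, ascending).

ISSUED = 9

c0: i0 xor.ALU  RAW r2
c1: i1+i2 st.MEM mul.MUL  2-wide
c2: i3 st.MEM  no-port MEM/MEM
c3: i4+i5 ld.MEM beq.BR  2-wide
c4: i6+i7 or.ALU mul.MUL  2-wide
c5: i8 sll.ALU  RAW+WAW r1
c6: i9 mul.MUL  no-port MUL/MUL
c7: i10 mulh.MUL  tail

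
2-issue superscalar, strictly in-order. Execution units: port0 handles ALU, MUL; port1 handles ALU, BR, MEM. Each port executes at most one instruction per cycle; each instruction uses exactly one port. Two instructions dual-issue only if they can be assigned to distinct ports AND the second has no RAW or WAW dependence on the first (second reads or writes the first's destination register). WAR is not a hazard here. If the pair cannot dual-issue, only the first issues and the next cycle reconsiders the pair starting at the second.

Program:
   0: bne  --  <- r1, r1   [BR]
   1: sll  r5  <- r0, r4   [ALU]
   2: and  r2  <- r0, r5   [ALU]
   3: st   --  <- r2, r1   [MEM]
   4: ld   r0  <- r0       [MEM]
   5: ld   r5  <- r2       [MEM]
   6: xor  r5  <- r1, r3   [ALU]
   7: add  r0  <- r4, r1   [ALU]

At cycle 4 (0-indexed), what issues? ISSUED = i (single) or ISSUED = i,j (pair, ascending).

ISSUED = 5

c0: i0/i1 bne.BR+sll.ALU  pair
c1: i2 and.ALU  RAW r2
c2: i3 st.MEM  no-port MEM/MEM
c3: i4 ld.MEM  no-port MEM/MEM
c4: i5 ld.MEM  WAW r5
c5: i6/i7 xor.ALU+add.ALU  pair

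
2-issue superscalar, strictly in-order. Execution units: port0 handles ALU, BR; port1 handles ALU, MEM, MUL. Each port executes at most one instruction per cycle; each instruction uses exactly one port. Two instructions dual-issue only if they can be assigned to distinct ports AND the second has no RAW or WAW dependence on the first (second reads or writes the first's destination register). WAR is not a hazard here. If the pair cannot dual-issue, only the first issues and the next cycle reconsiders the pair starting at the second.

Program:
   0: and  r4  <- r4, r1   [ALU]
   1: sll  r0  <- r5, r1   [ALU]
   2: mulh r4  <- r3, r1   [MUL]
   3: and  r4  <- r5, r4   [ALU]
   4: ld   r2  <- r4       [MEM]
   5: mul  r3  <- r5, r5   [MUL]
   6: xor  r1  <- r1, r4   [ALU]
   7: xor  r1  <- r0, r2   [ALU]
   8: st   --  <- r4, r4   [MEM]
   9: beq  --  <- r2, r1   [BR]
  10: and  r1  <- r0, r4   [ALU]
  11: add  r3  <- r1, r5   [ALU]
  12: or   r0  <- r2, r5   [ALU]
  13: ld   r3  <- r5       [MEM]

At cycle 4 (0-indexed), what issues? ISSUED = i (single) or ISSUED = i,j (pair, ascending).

t=0 i0&i1:and.ALU;sll.ALU ; dual
t=1 i2:mulh.MUL ; RAW+WAW r4
t=2 i3:and.ALU ; RAW r4
t=3 i4:ld.MEM ; no-port MEM/MUL
t=4 i5&i6:mul.MUL;xor.ALU ; dual
t=5 i7&i8:xor.ALU;st.MEM ; dual
t=6 i9&i10:beq.BR;and.ALU ; dual
t=7 i11&i12:add.ALU;or.ALU ; dual
t=8 i13:ld.MEM ; tail

ISSUED = 5,6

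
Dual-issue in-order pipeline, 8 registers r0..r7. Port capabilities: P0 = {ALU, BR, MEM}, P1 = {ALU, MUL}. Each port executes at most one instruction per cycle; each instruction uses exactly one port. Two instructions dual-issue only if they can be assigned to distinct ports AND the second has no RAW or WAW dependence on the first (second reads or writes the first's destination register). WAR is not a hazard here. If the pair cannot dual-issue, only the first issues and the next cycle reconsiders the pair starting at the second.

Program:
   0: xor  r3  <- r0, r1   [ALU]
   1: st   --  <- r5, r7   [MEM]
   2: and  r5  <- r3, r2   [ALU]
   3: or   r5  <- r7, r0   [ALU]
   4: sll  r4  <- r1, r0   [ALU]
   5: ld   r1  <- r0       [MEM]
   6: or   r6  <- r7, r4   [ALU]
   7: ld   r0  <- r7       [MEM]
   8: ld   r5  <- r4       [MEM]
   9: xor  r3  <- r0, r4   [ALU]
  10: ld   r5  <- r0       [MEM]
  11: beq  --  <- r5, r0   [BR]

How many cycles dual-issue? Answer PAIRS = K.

#0 head=0: xor.ALU+st.MEM i0&i1 2-wide
#1 head=2: and.ALU i2 WAW r5
#2 head=3: or.ALU+sll.ALU i3&i4 2-wide
#3 head=5: ld.MEM+or.ALU i5&i6 2-wide
#4 head=7: ld.MEM i7 no-port MEM/MEM
#5 head=8: ld.MEM+xor.ALU i8&i9 2-wide
#6 head=10: ld.MEM i10 no-port MEM/BR
#7 head=11: beq.BR i11 tail

PAIRS = 4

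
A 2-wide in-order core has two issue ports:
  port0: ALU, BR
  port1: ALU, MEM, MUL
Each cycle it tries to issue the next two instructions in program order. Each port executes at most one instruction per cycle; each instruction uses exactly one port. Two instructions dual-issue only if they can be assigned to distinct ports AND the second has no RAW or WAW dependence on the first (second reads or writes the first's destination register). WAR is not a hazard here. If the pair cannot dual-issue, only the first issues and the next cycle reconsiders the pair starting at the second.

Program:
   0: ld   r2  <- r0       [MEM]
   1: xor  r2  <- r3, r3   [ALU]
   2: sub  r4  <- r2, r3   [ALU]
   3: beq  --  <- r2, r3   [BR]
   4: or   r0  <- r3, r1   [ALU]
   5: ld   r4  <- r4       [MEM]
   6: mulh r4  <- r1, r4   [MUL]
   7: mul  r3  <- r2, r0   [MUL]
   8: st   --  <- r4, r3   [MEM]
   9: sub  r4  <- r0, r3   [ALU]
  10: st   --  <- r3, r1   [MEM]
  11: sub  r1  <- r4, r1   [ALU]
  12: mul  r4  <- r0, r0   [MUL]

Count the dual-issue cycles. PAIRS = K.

  cy0 -> i0 (ld.MEM) WAW r2
  cy1 -> i1 (xor.ALU) RAW r2
  cy2 -> i2/i3 (sub.ALU/beq.BR) pair
  cy3 -> i4/i5 (or.ALU/ld.MEM) pair
  cy4 -> i6 (mulh.MUL) no-port MUL/MUL
  cy5 -> i7 (mul.MUL) no-port MUL/MEM
  cy6 -> i8/i9 (st.MEM/sub.ALU) pair
  cy7 -> i10/i11 (st.MEM/sub.ALU) pair
  cy8 -> i12 (mul.MUL) tail

PAIRS = 4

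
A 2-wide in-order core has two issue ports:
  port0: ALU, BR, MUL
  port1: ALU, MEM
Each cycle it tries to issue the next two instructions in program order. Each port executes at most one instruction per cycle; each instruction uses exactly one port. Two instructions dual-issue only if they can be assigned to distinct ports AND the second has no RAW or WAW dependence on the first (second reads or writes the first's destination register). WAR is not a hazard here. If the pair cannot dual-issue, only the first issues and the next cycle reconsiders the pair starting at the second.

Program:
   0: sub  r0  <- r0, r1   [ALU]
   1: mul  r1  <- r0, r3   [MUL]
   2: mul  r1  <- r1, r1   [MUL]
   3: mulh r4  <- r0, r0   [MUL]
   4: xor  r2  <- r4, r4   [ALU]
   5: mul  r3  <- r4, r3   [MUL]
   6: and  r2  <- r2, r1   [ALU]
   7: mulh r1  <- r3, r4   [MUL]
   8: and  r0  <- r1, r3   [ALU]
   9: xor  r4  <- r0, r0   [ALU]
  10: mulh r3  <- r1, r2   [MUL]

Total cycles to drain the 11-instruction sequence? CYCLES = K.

0. sub @i0  | RAW r0
1. mul @i1  | no-port MUL/MUL
2. mul @i2  | no-port MUL/MUL
3. mulh @i3  | RAW r4
4. xor/mul @i4/i5  | 2-wide
5. and/mulh @i6/i7  | 2-wide
6. and @i8  | RAW r0
7. xor/mulh @i9/i10  | 2-wide

CYCLES = 8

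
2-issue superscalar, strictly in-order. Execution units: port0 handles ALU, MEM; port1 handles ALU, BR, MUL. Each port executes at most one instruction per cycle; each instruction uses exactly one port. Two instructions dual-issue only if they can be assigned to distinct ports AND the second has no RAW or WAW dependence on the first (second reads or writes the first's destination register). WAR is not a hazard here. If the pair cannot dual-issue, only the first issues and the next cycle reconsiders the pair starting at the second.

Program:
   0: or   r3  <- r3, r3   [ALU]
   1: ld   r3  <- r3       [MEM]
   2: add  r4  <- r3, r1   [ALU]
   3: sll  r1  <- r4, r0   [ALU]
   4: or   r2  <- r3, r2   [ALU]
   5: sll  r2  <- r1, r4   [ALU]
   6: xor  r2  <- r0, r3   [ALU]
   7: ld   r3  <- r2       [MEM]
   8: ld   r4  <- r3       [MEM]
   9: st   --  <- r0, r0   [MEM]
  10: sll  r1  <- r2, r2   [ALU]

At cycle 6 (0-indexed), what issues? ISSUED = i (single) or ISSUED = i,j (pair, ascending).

ISSUED = 7

[0] i0  or  -- RAW+WAW r3
[1] i1  ld  -- RAW r3
[2] i2  add  -- RAW r4
[3] i3+i4  sll;or  -- 2-wide
[4] i5  sll  -- WAW r2
[5] i6  xor  -- RAW r2
[6] i7  ld  -- no-port MEM/MEM
[7] i8  ld  -- no-port MEM/MEM
[8] i9+i10  st;sll  -- 2-wide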